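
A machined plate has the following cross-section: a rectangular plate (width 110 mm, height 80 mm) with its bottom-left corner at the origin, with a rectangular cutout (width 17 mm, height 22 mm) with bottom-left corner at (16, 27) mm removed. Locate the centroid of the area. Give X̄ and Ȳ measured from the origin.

plate: A = 110 × 80 = 8800.00, centroid at (55.00, 40.00).
hole: A = −(17 × 22) = -374.00, centroid at (24.50, 38.00).
ΣA = 8426.00 mm²
ΣAX̄ = (8800.00)(55.00) + (-374.00)(24.50) = 474837.00 mm³
ΣAȲ = (8800.00)(40.00) + (-374.00)(38.00) = 337788.00 mm³
X̄ = 474837.00 / 8426.00 = 56.35 mm
Ȳ = 337788.00 / 8426.00 = 40.09 mm

X̄ = 56.35 mm, Ȳ = 40.09 mm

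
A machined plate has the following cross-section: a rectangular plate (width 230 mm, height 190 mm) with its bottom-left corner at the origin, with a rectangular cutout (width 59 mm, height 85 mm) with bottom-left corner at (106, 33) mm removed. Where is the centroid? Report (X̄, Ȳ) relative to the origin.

X̄ = 112.34 mm, Ȳ = 97.53 mm

plate: A = 230 × 190 = 43700.00, centroid at (115.00, 95.00).
hole: A = −(59 × 85) = -5015.00, centroid at (135.50, 75.50).
ΣA = 38685.00 mm², ΣAX̄ = 4345967.50 mm³, ΣAȲ = 3772867.50 mm³.
X̄ = 4345967.50/38685.00 = 112.34 mm; Ȳ = 3772867.50/38685.00 = 97.53 mm.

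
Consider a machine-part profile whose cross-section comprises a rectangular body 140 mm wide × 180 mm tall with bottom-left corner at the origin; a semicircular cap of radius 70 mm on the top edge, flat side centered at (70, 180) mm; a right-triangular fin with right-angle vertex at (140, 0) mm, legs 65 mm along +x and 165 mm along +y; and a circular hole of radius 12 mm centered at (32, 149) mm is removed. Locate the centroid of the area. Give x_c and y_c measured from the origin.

rectangular body: A = 140 × 180 = 25200.00, centroid at (70.00, 90.00).
semicircular top: A = ½π·70² = 7696.90, centroid at (70.00, 209.71).
triangular fin: A = ½·65·165 = 5362.50, centroid at (161.67, 55.00).
hole: A = −π·12² = -452.39, centroid at (32.00, 149.00).
ΣA = 37807.01 mm²
ΣAx_c = (25200.00)(70.00) + (7696.90)(70.00) + (5362.50)(161.67) + (-452.39)(32.00) = 3155244.18 mm³
ΣAy_c = (25200.00)(90.00) + (7696.90)(209.71) + (5362.50)(55.00) + (-452.39)(149.00) = 4109640.51 mm³
x_c = 3155244.18 / 37807.01 = 83.46 mm
y_c = 4109640.51 / 37807.01 = 108.70 mm

x_c = 83.46 mm, y_c = 108.70 mm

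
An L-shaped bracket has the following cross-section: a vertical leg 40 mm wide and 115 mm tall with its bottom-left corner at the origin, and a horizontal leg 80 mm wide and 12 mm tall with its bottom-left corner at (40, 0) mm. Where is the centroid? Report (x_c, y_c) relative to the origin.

vertical leg: A = 40 × 115 = 4600.00, centroid at (20.00, 57.50).
horizontal leg: A = 80 × 12 = 960.00, centroid at (80.00, 6.00).
ΣA = 5560.00 mm², ΣAx_c = 168800.00 mm³, ΣAy_c = 270260.00 mm³.
x_c = 168800.00/5560.00 = 30.36 mm; y_c = 270260.00/5560.00 = 48.61 mm.

x_c = 30.36 mm, y_c = 48.61 mm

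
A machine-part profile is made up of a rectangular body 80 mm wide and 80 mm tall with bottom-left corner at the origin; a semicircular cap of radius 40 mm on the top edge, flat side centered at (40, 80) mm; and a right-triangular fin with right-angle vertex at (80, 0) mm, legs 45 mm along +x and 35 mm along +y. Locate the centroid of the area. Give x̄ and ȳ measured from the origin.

x̄ = 44.46 mm, ȳ = 52.46 mm

Part | A | x̄ᵢ | ȳᵢ | A·x̄ᵢ | A·ȳᵢ
rectangular body | 6400.00 | 40.00 | 40.00 | 256000.00 | 256000.00
semicircular top | 2513.27 | 40.00 | 96.98 | 100530.96 | 243728.60
triangular fin | 787.50 | 95.00 | 11.67 | 74812.50 | 9187.50
Σ | 9700.77 |  |  | 431343.46 | 508916.10
x̄ = 431343.46 / 9700.77 = 44.46 mm
ȳ = 508916.10 / 9700.77 = 52.46 mm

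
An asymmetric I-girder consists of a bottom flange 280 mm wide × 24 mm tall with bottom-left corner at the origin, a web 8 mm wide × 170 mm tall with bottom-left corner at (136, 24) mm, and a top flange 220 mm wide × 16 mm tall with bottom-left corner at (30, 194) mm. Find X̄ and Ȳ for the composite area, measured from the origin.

Part | A | x̄ᵢ | ȳᵢ | A·x̄ᵢ | A·ȳᵢ
bottom flange | 6720.00 | 140.00 | 12.00 | 940800.00 | 80640.00
web | 1360.00 | 140.00 | 109.00 | 190400.00 | 148240.00
top flange | 3520.00 | 140.00 | 202.00 | 492800.00 | 711040.00
Σ | 11600.00 |  |  | 1624000.00 | 939920.00
X̄ = 1624000.00 / 11600.00 = 140.00 mm
Ȳ = 939920.00 / 11600.00 = 81.03 mm

X̄ = 140.00 mm, Ȳ = 81.03 mm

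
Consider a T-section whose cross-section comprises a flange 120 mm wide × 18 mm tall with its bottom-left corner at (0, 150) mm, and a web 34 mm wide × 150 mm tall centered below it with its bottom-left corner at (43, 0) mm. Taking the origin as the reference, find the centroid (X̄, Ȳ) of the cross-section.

Part | A | x̄ᵢ | ȳᵢ | A·x̄ᵢ | A·ȳᵢ
web | 5100.00 | 60.00 | 75.00 | 306000.00 | 382500.00
flange | 2160.00 | 60.00 | 159.00 | 129600.00 | 343440.00
Σ | 7260.00 |  |  | 435600.00 | 725940.00
X̄ = 435600.00 / 7260.00 = 60.00 mm
Ȳ = 725940.00 / 7260.00 = 99.99 mm

X̄ = 60.00 mm, Ȳ = 99.99 mm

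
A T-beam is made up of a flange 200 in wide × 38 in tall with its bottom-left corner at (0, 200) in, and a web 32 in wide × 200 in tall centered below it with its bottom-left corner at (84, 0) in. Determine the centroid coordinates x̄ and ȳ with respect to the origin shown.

x̄ = 100.00 in, ȳ = 164.60 in

web: A = 32 × 200 = 6400.00, centroid at (100.00, 100.00).
flange: A = 200 × 38 = 7600.00, centroid at (100.00, 219.00).
ΣA = 14000.00 in², ΣAx̄ = 1400000.00 in³, ΣAȳ = 2304400.00 in³.
x̄ = 1400000.00/14000.00 = 100.00 in; ȳ = 2304400.00/14000.00 = 164.60 in.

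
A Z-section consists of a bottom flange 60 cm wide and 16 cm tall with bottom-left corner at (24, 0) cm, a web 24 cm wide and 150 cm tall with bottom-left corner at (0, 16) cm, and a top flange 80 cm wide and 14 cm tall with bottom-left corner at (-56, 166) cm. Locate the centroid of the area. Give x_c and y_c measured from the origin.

Part | A | x̄ᵢ | ȳᵢ | A·x̄ᵢ | A·ȳᵢ
bottom flange | 960.00 | 54.00 | 8.00 | 51840.00 | 7680.00
web | 3600.00 | 12.00 | 91.00 | 43200.00 | 327600.00
top flange | 1120.00 | -16.00 | 173.00 | -17920.00 | 193760.00
Σ | 5680.00 |  |  | 77120.00 | 529040.00
x_c = 77120.00 / 5680.00 = 13.58 cm
y_c = 529040.00 / 5680.00 = 93.14 cm

x_c = 13.58 cm, y_c = 93.14 cm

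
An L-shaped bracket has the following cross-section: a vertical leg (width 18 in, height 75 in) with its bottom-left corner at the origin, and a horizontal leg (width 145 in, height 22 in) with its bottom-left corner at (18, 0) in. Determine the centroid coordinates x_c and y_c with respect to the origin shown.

Part | A | x̄ᵢ | ȳᵢ | A·x̄ᵢ | A·ȳᵢ
vertical leg | 1350.00 | 9.00 | 37.50 | 12150.00 | 50625.00
horizontal leg | 3190.00 | 90.50 | 11.00 | 288695.00 | 35090.00
Σ | 4540.00 |  |  | 300845.00 | 85715.00
x_c = 300845.00 / 4540.00 = 66.27 in
y_c = 85715.00 / 4540.00 = 18.88 in

x_c = 66.27 in, y_c = 18.88 in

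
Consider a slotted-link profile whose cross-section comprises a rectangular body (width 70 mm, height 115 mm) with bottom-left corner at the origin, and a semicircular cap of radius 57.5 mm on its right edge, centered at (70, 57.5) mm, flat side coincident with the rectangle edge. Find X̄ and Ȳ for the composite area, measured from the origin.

rectangular body: A = 70 × 115 = 8050.00, centroid at (35.00, 57.50).
semicircular end: A = ½π·57.5² = 5193.45, centroid at (94.40, 57.50).
ΣA = 13243.45 mm², ΣAX̄ = 772030.76 mm³, ΣAȲ = 761498.11 mm³.
X̄ = 772030.76/13243.45 = 58.30 mm; Ȳ = 761498.11/13243.45 = 57.50 mm.

X̄ = 58.30 mm, Ȳ = 57.50 mm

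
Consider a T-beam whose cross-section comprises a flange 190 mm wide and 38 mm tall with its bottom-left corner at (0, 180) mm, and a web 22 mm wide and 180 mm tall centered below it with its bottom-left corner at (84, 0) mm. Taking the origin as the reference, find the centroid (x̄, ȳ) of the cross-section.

x̄ = 95.00 mm, ȳ = 160.39 mm

web: A = 22 × 180 = 3960.00, centroid at (95.00, 90.00).
flange: A = 190 × 38 = 7220.00, centroid at (95.00, 199.00).
ΣA = 11180.00 mm²
ΣAx̄ = (3960.00)(95.00) + (7220.00)(95.00) = 1062100.00 mm³
ΣAȳ = (3960.00)(90.00) + (7220.00)(199.00) = 1793180.00 mm³
x̄ = 1062100.00 / 11180.00 = 95.00 mm
ȳ = 1793180.00 / 11180.00 = 160.39 mm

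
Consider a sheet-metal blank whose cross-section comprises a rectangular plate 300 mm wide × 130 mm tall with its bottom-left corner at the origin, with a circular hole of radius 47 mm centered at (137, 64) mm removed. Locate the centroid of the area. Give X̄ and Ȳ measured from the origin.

Part | A | x̄ᵢ | ȳᵢ | A·x̄ᵢ | A·ȳᵢ
plate | 39000.00 | 150.00 | 65.00 | 5850000.00 | 2535000.00
hole | -6939.78 | 137.00 | 64.00 | -950749.61 | -444145.80
Σ | 32060.22 |  |  | 4899250.39 | 2090854.20
X̄ = 4899250.39 / 32060.22 = 152.81 mm
Ȳ = 2090854.20 / 32060.22 = 65.22 mm

X̄ = 152.81 mm, Ȳ = 65.22 mm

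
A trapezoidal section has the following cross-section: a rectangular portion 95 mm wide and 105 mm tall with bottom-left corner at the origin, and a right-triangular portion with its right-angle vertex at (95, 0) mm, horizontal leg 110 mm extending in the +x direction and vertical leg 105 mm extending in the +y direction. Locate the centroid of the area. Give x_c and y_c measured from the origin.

rectangular portion: A = 95 × 105 = 9975.00, centroid at (47.50, 52.50).
triangular portion: A = ½·110·105 = 5775.00, centroid at (131.67, 35.00).
ΣA = 15750.00 mm²
ΣAx_c = (9975.00)(47.50) + (5775.00)(131.67) = 1234187.50 mm³
ΣAy_c = (9975.00)(52.50) + (5775.00)(35.00) = 725812.50 mm³
x_c = 1234187.50 / 15750.00 = 78.36 mm
y_c = 725812.50 / 15750.00 = 46.08 mm

x_c = 78.36 mm, y_c = 46.08 mm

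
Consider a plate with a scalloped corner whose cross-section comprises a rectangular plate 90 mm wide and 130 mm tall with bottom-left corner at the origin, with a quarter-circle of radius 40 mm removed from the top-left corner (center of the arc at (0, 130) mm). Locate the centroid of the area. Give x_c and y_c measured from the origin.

x_c = 48.37 mm, y_c = 59.22 mm

plate: A = 90 × 130 = 11700.00, centroid at (45.00, 65.00).
removed quarter-circle: A = −¼π·40² = -1256.64, centroid at (16.98, 113.02).
ΣA = 10443.36 mm²
ΣAx_c = (11700.00)(45.00) + (-1256.64)(16.98) = 505166.67 mm³
ΣAy_c = (11700.00)(65.00) + (-1256.64)(113.02) = 618470.52 mm³
x_c = 505166.67 / 10443.36 = 48.37 mm
y_c = 618470.52 / 10443.36 = 59.22 mm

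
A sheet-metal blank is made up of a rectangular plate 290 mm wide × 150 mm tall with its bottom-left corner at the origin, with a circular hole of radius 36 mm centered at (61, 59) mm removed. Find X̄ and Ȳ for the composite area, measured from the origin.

plate: A = 290 × 150 = 43500.00, centroid at (145.00, 75.00).
hole: A = −π·36² = -4071.50, centroid at (61.00, 59.00).
ΣA = 39428.50 mm², ΣAX̄ = 6059138.25 mm³, ΣAȲ = 3022281.26 mm³.
X̄ = 6059138.25/39428.50 = 153.67 mm; Ȳ = 3022281.26/39428.50 = 76.65 mm.

X̄ = 153.67 mm, Ȳ = 76.65 mm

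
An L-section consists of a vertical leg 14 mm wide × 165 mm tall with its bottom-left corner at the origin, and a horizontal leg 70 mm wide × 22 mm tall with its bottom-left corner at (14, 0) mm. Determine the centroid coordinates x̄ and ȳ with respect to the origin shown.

x̄ = 23.80 mm, ȳ = 53.90 mm

vertical leg: A = 14 × 165 = 2310.00, centroid at (7.00, 82.50).
horizontal leg: A = 70 × 22 = 1540.00, centroid at (49.00, 11.00).
ΣA = 3850.00 mm², ΣAx̄ = 91630.00 mm³, ΣAȳ = 207515.00 mm³.
x̄ = 91630.00/3850.00 = 23.80 mm; ȳ = 207515.00/3850.00 = 53.90 mm.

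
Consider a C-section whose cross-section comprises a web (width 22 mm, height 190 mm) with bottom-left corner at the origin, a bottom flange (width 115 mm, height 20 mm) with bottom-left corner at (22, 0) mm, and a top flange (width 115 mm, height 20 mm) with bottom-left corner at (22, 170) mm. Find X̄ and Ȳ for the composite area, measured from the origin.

X̄ = 46.89 mm, Ȳ = 95.00 mm

Part | A | x̄ᵢ | ȳᵢ | A·x̄ᵢ | A·ȳᵢ
web | 4180.00 | 11.00 | 95.00 | 45980.00 | 397100.00
bottom flange | 2300.00 | 79.50 | 10.00 | 182850.00 | 23000.00
top flange | 2300.00 | 79.50 | 180.00 | 182850.00 | 414000.00
Σ | 8780.00 |  |  | 411680.00 | 834100.00
X̄ = 411680.00 / 8780.00 = 46.89 mm
Ȳ = 834100.00 / 8780.00 = 95.00 mm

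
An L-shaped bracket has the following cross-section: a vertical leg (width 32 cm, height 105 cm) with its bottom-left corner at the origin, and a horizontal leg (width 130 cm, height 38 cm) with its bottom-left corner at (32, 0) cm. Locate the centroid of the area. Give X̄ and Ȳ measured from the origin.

X̄ = 64.21 cm, Ȳ = 32.56 cm

vertical leg: A = 32 × 105 = 3360.00, centroid at (16.00, 52.50).
horizontal leg: A = 130 × 38 = 4940.00, centroid at (97.00, 19.00).
ΣA = 8300.00 cm²
ΣAX̄ = (3360.00)(16.00) + (4940.00)(97.00) = 532940.00 cm³
ΣAȲ = (3360.00)(52.50) + (4940.00)(19.00) = 270260.00 cm³
X̄ = 532940.00 / 8300.00 = 64.21 cm
Ȳ = 270260.00 / 8300.00 = 32.56 cm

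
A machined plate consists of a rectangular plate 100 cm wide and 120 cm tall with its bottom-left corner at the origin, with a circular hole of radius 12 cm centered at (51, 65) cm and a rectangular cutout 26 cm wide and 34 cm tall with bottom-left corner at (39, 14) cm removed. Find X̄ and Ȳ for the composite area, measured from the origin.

plate: A = 100 × 120 = 12000.00, centroid at (50.00, 60.00).
hole 1: A = −π·12² = -452.39, centroid at (51.00, 65.00).
hole 2: A = −(26 × 34) = -884.00, centroid at (52.00, 31.00).
ΣA = 10663.61 cm²
ΣAX̄ = (12000.00)(50.00) + (-452.39)(51.00) + (-884.00)(52.00) = 530960.14 cm³
ΣAȲ = (12000.00)(60.00) + (-452.39)(65.00) + (-884.00)(31.00) = 663190.69 cm³
X̄ = 530960.14 / 10663.61 = 49.79 cm
Ȳ = 663190.69 / 10663.61 = 62.19 cm

X̄ = 49.79 cm, Ȳ = 62.19 cm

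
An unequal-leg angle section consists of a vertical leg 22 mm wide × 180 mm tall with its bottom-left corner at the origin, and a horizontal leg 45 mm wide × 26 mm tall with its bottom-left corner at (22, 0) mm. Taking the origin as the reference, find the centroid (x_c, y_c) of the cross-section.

vertical leg: A = 22 × 180 = 3960.00, centroid at (11.00, 90.00).
horizontal leg: A = 45 × 26 = 1170.00, centroid at (44.50, 13.00).
ΣA = 5130.00 mm²
ΣAx_c = (3960.00)(11.00) + (1170.00)(44.50) = 95625.00 mm³
ΣAy_c = (3960.00)(90.00) + (1170.00)(13.00) = 371610.00 mm³
x_c = 95625.00 / 5130.00 = 18.64 mm
y_c = 371610.00 / 5130.00 = 72.44 mm

x_c = 18.64 mm, y_c = 72.44 mm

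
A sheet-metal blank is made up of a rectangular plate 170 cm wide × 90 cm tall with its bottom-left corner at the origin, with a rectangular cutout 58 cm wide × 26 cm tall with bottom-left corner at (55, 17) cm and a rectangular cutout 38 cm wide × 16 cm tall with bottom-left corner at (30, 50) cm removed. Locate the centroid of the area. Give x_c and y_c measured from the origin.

x_c = 86.77 cm, y_c = 46.12 cm

Part | A | x̄ᵢ | ȳᵢ | A·x̄ᵢ | A·ȳᵢ
plate | 15300.00 | 85.00 | 45.00 | 1300500.00 | 688500.00
hole 1 | -1508.00 | 84.00 | 30.00 | -126672.00 | -45240.00
hole 2 | -608.00 | 49.00 | 58.00 | -29792.00 | -35264.00
Σ | 13184.00 |  |  | 1144036.00 | 607996.00
x_c = 1144036.00 / 13184.00 = 86.77 cm
y_c = 607996.00 / 13184.00 = 46.12 cm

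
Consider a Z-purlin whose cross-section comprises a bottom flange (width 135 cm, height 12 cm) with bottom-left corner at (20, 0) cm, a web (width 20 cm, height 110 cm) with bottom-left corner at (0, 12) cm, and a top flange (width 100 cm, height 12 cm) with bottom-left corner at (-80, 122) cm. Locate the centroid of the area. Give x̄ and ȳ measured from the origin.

bottom flange: A = 135 × 12 = 1620.00, centroid at (87.50, 6.00).
web: A = 20 × 110 = 2200.00, centroid at (10.00, 67.00).
top flange: A = 100 × 12 = 1200.00, centroid at (-30.00, 128.00).
ΣA = 5020.00 cm²
ΣAx̄ = (1620.00)(87.50) + (2200.00)(10.00) + (1200.00)(-30.00) = 127750.00 cm³
ΣAȳ = (1620.00)(6.00) + (2200.00)(67.00) + (1200.00)(128.00) = 310720.00 cm³
x̄ = 127750.00 / 5020.00 = 25.45 cm
ȳ = 310720.00 / 5020.00 = 61.90 cm

x̄ = 25.45 cm, ȳ = 61.90 cm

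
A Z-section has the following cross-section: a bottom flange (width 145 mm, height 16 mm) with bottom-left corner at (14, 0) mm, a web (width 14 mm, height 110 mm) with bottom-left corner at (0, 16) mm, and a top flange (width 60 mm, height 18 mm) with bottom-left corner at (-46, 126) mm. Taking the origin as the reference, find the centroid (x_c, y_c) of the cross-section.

bottom flange: A = 145 × 16 = 2320.00, centroid at (86.50, 8.00).
web: A = 14 × 110 = 1540.00, centroid at (7.00, 71.00).
top flange: A = 60 × 18 = 1080.00, centroid at (-16.00, 135.00).
ΣA = 4940.00 mm²
ΣAx_c = (2320.00)(86.50) + (1540.00)(7.00) + (1080.00)(-16.00) = 194180.00 mm³
ΣAy_c = (2320.00)(8.00) + (1540.00)(71.00) + (1080.00)(135.00) = 273700.00 mm³
x_c = 194180.00 / 4940.00 = 39.31 mm
y_c = 273700.00 / 4940.00 = 55.40 mm

x_c = 39.31 mm, y_c = 55.40 mm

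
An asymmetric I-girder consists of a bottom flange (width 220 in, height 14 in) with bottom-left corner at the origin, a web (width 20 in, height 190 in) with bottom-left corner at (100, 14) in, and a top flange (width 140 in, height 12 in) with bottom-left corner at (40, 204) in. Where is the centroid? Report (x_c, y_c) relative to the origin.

bottom flange: A = 220 × 14 = 3080.00, centroid at (110.00, 7.00).
web: A = 20 × 190 = 3800.00, centroid at (110.00, 109.00).
top flange: A = 140 × 12 = 1680.00, centroid at (110.00, 210.00).
ΣA = 8560.00 in², ΣAx_c = 941600.00 in³, ΣAy_c = 788560.00 in³.
x_c = 941600.00/8560.00 = 110.00 in; y_c = 788560.00/8560.00 = 92.12 in.

x_c = 110.00 in, y_c = 92.12 in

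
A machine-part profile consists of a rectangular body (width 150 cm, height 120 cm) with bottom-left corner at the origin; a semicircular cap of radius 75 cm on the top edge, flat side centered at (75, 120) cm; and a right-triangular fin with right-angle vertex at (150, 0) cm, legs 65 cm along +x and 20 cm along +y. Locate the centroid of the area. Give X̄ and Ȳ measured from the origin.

X̄ = 77.29 cm, Ȳ = 88.26 cm

rectangular body: A = 150 × 120 = 18000.00, centroid at (75.00, 60.00).
semicircular top: A = ½π·75² = 8835.73, centroid at (75.00, 151.83).
triangular fin: A = ½·65·20 = 650.00, centroid at (171.67, 6.67).
ΣA = 27485.73 cm²
ΣAX̄ = (18000.00)(75.00) + (8835.73)(75.00) + (650.00)(171.67) = 2124263.03 cm³
ΣAȲ = (18000.00)(60.00) + (8835.73)(151.83) + (650.00)(6.67) = 2425870.85 cm³
X̄ = 2124263.03 / 27485.73 = 77.29 cm
Ȳ = 2425870.85 / 27485.73 = 88.26 cm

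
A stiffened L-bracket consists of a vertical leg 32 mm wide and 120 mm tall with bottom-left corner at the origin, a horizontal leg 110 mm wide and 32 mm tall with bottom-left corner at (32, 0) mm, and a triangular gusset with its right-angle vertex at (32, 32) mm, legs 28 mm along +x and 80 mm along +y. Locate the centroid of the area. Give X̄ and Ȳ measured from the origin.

vertical leg: A = 32 × 120 = 3840.00, centroid at (16.00, 60.00).
horizontal leg: A = 110 × 32 = 3520.00, centroid at (87.00, 16.00).
gusset: A = ½·28·80 = 1120.00, centroid at (41.33, 58.67).
ΣA = 8480.00 mm², ΣAX̄ = 413973.33 mm³, ΣAȲ = 352426.67 mm³.
X̄ = 413973.33/8480.00 = 48.82 mm; Ȳ = 352426.67/8480.00 = 41.56 mm.

X̄ = 48.82 mm, Ȳ = 41.56 mm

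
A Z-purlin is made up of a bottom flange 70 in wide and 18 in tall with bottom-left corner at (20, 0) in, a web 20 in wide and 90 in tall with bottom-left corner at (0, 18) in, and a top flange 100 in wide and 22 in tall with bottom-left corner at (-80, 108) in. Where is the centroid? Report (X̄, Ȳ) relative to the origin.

X̄ = 4.05 in, Ȳ = 73.49 in

Part | A | x̄ᵢ | ȳᵢ | A·x̄ᵢ | A·ȳᵢ
bottom flange | 1260.00 | 55.00 | 9.00 | 69300.00 | 11340.00
web | 1800.00 | 10.00 | 63.00 | 18000.00 | 113400.00
top flange | 2200.00 | -30.00 | 119.00 | -66000.00 | 261800.00
Σ | 5260.00 |  |  | 21300.00 | 386540.00
X̄ = 21300.00 / 5260.00 = 4.05 in
Ȳ = 386540.00 / 5260.00 = 73.49 in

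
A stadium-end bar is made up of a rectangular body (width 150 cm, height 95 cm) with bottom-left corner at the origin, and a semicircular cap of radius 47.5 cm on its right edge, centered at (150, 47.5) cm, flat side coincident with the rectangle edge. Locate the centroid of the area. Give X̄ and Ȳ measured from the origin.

X̄ = 93.95 cm, Ȳ = 47.50 cm

rectangular body: A = 150 × 95 = 14250.00, centroid at (75.00, 47.50).
semicircular end: A = ½π·47.5² = 3544.11, centroid at (170.16, 47.50).
ΣA = 17794.11 cm²
ΣAX̄ = (14250.00)(75.00) + (3544.11)(170.16) = 1671814.30 cm³
ΣAȲ = (14250.00)(47.50) + (3544.11)(47.50) = 845220.19 cm³
X̄ = 1671814.30 / 17794.11 = 93.95 cm
Ȳ = 845220.19 / 17794.11 = 47.50 cm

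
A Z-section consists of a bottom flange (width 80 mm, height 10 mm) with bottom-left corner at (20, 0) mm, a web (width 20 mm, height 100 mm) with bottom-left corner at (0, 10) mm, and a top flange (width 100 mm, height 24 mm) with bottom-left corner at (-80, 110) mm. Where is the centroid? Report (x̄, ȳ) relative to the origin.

x̄ = -0.77 mm, ȳ = 80.15 mm

Part | A | x̄ᵢ | ȳᵢ | A·x̄ᵢ | A·ȳᵢ
bottom flange | 800.00 | 60.00 | 5.00 | 48000.00 | 4000.00
web | 2000.00 | 10.00 | 60.00 | 20000.00 | 120000.00
top flange | 2400.00 | -30.00 | 122.00 | -72000.00 | 292800.00
Σ | 5200.00 |  |  | -4000.00 | 416800.00
x̄ = -4000.00 / 5200.00 = -0.77 mm
ȳ = 416800.00 / 5200.00 = 80.15 mm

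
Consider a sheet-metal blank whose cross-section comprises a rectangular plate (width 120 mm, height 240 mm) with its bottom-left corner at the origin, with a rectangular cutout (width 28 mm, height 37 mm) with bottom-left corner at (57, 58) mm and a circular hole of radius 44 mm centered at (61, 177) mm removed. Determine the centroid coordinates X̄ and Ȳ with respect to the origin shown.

plate: A = 120 × 240 = 28800.00, centroid at (60.00, 120.00).
hole 1: A = −(28 × 37) = -1036.00, centroid at (71.00, 76.50).
hole 2: A = −π·44² = -6082.12, centroid at (61.00, 177.00).
ΣA = 21681.88 mm², ΣAX̄ = 1283434.47 mm³, ΣAȲ = 2300210.16 mm³.
X̄ = 1283434.47/21681.88 = 59.19 mm; Ȳ = 2300210.16/21681.88 = 106.09 mm.

X̄ = 59.19 mm, Ȳ = 106.09 mm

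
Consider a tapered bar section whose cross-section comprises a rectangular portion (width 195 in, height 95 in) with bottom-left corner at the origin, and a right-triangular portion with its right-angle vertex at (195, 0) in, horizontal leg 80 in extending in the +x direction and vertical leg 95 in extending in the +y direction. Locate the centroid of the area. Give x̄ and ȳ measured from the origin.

x̄ = 118.63 in, ȳ = 44.80 in

rectangular portion: A = 195 × 95 = 18525.00, centroid at (97.50, 47.50).
triangular portion: A = ½·80·95 = 3800.00, centroid at (221.67, 31.67).
ΣA = 22325.00 in², ΣAx̄ = 2648520.83 in³, ΣAȳ = 1000270.83 in³.
x̄ = 2648520.83/22325.00 = 118.63 in; ȳ = 1000270.83/22325.00 = 44.80 in.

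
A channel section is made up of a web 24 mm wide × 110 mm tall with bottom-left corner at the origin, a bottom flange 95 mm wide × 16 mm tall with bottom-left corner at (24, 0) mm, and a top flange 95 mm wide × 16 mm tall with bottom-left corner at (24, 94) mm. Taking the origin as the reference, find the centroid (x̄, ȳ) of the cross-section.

Part | A | x̄ᵢ | ȳᵢ | A·x̄ᵢ | A·ȳᵢ
web | 2640.00 | 12.00 | 55.00 | 31680.00 | 145200.00
bottom flange | 1520.00 | 71.50 | 8.00 | 108680.00 | 12160.00
top flange | 1520.00 | 71.50 | 102.00 | 108680.00 | 155040.00
Σ | 5680.00 |  |  | 249040.00 | 312400.00
x̄ = 249040.00 / 5680.00 = 43.85 mm
ȳ = 312400.00 / 5680.00 = 55.00 mm

x̄ = 43.85 mm, ȳ = 55.00 mm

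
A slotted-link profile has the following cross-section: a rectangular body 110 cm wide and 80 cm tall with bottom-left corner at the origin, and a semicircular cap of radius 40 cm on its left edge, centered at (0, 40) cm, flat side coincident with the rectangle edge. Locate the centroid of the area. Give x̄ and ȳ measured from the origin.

x̄ = 39.01 cm, ȳ = 40.00 cm

rectangular body: A = 110 × 80 = 8800.00, centroid at (55.00, 40.00).
semicircular end: A = ½π·40² = 2513.27, centroid at (-16.98, 40.00).
ΣA = 11313.27 cm²
ΣAx̄ = (8800.00)(55.00) + (2513.27)(-16.98) = 441333.33 cm³
ΣAȳ = (8800.00)(40.00) + (2513.27)(40.00) = 452530.96 cm³
x̄ = 441333.33 / 11313.27 = 39.01 cm
ȳ = 452530.96 / 11313.27 = 40.00 cm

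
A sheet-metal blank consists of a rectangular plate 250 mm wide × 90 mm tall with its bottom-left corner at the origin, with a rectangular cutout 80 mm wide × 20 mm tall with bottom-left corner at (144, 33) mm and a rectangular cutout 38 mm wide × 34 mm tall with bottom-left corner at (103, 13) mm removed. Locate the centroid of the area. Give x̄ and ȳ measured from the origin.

plate: A = 250 × 90 = 22500.00, centroid at (125.00, 45.00).
hole 1: A = −(80 × 20) = -1600.00, centroid at (184.00, 43.00).
hole 2: A = −(38 × 34) = -1292.00, centroid at (122.00, 30.00).
ΣA = 19608.00 mm², ΣAx̄ = 2360476.00 mm³, ΣAȳ = 904940.00 mm³.
x̄ = 2360476.00/19608.00 = 120.38 mm; ȳ = 904940.00/19608.00 = 46.15 mm.

x̄ = 120.38 mm, ȳ = 46.15 mm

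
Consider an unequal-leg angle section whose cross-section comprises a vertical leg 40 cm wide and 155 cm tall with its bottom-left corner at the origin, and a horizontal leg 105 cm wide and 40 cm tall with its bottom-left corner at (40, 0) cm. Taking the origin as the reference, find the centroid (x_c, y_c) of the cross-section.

x_c = 49.28 cm, y_c = 54.28 cm

vertical leg: A = 40 × 155 = 6200.00, centroid at (20.00, 77.50).
horizontal leg: A = 105 × 40 = 4200.00, centroid at (92.50, 20.00).
ΣA = 10400.00 cm², ΣAx_c = 512500.00 cm³, ΣAy_c = 564500.00 cm³.
x_c = 512500.00/10400.00 = 49.28 cm; y_c = 564500.00/10400.00 = 54.28 cm.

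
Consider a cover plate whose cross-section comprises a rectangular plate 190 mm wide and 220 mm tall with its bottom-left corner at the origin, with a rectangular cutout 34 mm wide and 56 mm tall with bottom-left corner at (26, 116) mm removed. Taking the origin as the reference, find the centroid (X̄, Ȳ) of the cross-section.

X̄ = 97.48 mm, Ȳ = 108.38 mm

plate: A = 190 × 220 = 41800.00, centroid at (95.00, 110.00).
hole: A = −(34 × 56) = -1904.00, centroid at (43.00, 144.00).
ΣA = 39896.00 mm²
ΣAX̄ = (41800.00)(95.00) + (-1904.00)(43.00) = 3889128.00 mm³
ΣAȲ = (41800.00)(110.00) + (-1904.00)(144.00) = 4323824.00 mm³
X̄ = 3889128.00 / 39896.00 = 97.48 mm
Ȳ = 4323824.00 / 39896.00 = 108.38 mm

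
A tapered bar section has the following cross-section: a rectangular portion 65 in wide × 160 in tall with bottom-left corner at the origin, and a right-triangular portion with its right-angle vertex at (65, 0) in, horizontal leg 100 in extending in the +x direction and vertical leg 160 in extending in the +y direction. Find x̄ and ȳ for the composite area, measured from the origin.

rectangular portion: A = 65 × 160 = 10400.00, centroid at (32.50, 80.00).
triangular portion: A = ½·100·160 = 8000.00, centroid at (98.33, 53.33).
ΣA = 18400.00 in², ΣAx̄ = 1124666.67 in³, ΣAȳ = 1258666.67 in³.
x̄ = 1124666.67/18400.00 = 61.12 in; ȳ = 1258666.67/18400.00 = 68.41 in.

x̄ = 61.12 in, ȳ = 68.41 in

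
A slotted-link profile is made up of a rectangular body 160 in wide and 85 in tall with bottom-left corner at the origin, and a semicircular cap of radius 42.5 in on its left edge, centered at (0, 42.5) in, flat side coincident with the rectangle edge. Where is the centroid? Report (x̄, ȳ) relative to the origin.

rectangular body: A = 160 × 85 = 13600.00, centroid at (80.00, 42.50).
semicircular end: A = ½π·42.5² = 2837.25, centroid at (-18.04, 42.50).
ΣA = 16437.25 in²
ΣAx̄ = (13600.00)(80.00) + (2837.25)(-18.04) = 1036822.92 in³
ΣAȳ = (13600.00)(42.50) + (2837.25)(42.50) = 698583.16 in³
x̄ = 1036822.92 / 16437.25 = 63.08 in
ȳ = 698583.16 / 16437.25 = 42.50 in

x̄ = 63.08 in, ȳ = 42.50 in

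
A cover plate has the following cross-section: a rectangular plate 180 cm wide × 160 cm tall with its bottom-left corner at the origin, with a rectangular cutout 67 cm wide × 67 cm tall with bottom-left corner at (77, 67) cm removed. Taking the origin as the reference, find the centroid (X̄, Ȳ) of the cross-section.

Part | A | x̄ᵢ | ȳᵢ | A·x̄ᵢ | A·ȳᵢ
plate | 28800.00 | 90.00 | 80.00 | 2592000.00 | 2304000.00
hole | -4489.00 | 110.50 | 100.50 | -496034.50 | -451144.50
Σ | 24311.00 |  |  | 2095965.50 | 1852855.50
X̄ = 2095965.50 / 24311.00 = 86.21 cm
Ȳ = 1852855.50 / 24311.00 = 76.21 cm

X̄ = 86.21 cm, Ȳ = 76.21 cm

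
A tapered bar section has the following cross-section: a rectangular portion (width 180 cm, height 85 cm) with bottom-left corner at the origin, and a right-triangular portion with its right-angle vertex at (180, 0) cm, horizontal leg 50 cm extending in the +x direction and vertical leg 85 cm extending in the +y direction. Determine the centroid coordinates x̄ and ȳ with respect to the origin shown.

x̄ = 103.01 cm, ȳ = 40.77 cm

Part | A | x̄ᵢ | ȳᵢ | A·x̄ᵢ | A·ȳᵢ
rectangular portion | 15300.00 | 90.00 | 42.50 | 1377000.00 | 650250.00
triangular portion | 2125.00 | 196.67 | 28.33 | 417916.67 | 60208.33
Σ | 17425.00 |  |  | 1794916.67 | 710458.33
x̄ = 1794916.67 / 17425.00 = 103.01 cm
ȳ = 710458.33 / 17425.00 = 40.77 cm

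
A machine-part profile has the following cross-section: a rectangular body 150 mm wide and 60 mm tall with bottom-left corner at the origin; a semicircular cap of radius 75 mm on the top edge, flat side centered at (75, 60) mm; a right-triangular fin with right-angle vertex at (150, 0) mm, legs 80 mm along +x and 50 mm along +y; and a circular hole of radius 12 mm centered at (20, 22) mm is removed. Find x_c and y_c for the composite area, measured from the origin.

Part | A | x̄ᵢ | ȳᵢ | A·x̄ᵢ | A·ȳᵢ
rectangular body | 9000.00 | 75.00 | 30.00 | 675000.00 | 270000.00
semicircular top | 8835.73 | 75.00 | 91.83 | 662679.70 | 811393.76
triangular fin | 2000.00 | 176.67 | 16.67 | 353333.33 | 33333.33
hole | -452.39 | 20.00 | 22.00 | -9047.79 | -9952.57
Σ | 19383.34 |  |  | 1681965.25 | 1104774.53
x_c = 1681965.25 / 19383.34 = 86.77 mm
y_c = 1104774.53 / 19383.34 = 57.00 mm

x_c = 86.77 mm, y_c = 57.00 mm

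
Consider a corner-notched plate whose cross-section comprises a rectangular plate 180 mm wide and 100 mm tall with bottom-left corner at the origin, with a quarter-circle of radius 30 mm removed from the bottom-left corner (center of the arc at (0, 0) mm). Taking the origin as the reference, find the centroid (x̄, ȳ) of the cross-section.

plate: A = 180 × 100 = 18000.00, centroid at (90.00, 50.00).
removed quarter-circle: A = −¼π·30² = -706.86, centroid at (12.73, 12.73).
ΣA = 17293.14 mm², ΣAx̄ = 1611000.00 mm³, ΣAȳ = 891000.00 mm³.
x̄ = 1611000.00/17293.14 = 93.16 mm; ȳ = 891000.00/17293.14 = 51.52 mm.

x̄ = 93.16 mm, ȳ = 51.52 mm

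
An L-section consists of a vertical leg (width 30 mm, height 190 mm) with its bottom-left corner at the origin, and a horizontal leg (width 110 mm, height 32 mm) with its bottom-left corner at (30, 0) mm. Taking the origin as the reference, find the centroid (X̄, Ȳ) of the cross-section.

Part | A | x̄ᵢ | ȳᵢ | A·x̄ᵢ | A·ȳᵢ
vertical leg | 5700.00 | 15.00 | 95.00 | 85500.00 | 541500.00
horizontal leg | 3520.00 | 85.00 | 16.00 | 299200.00 | 56320.00
Σ | 9220.00 |  |  | 384700.00 | 597820.00
X̄ = 384700.00 / 9220.00 = 41.72 mm
Ȳ = 597820.00 / 9220.00 = 64.84 mm

X̄ = 41.72 mm, Ȳ = 64.84 mm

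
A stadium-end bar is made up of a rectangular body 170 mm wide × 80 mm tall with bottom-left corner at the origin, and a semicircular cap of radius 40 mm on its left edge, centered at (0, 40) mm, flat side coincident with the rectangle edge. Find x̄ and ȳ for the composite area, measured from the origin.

x̄ = 69.09 mm, ȳ = 40.00 mm

Part | A | x̄ᵢ | ȳᵢ | A·x̄ᵢ | A·ȳᵢ
rectangular body | 13600.00 | 85.00 | 40.00 | 1156000.00 | 544000.00
semicircular end | 2513.27 | -16.98 | 40.00 | -42666.67 | 100530.96
Σ | 16113.27 |  |  | 1113333.33 | 644530.96
x̄ = 1113333.33 / 16113.27 = 69.09 mm
ȳ = 644530.96 / 16113.27 = 40.00 mm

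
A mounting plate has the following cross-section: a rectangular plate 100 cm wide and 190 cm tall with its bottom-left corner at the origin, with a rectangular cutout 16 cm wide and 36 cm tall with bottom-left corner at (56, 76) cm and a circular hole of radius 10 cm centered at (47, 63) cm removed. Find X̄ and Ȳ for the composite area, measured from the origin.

plate: A = 100 × 190 = 19000.00, centroid at (50.00, 95.00).
hole 1: A = −(16 × 36) = -576.00, centroid at (64.00, 94.00).
hole 2: A = −π·10² = -314.16, centroid at (47.00, 63.00).
ΣA = 18109.84 cm²
ΣAX̄ = (19000.00)(50.00) + (-576.00)(64.00) + (-314.16)(47.00) = 898370.51 cm³
ΣAȲ = (19000.00)(95.00) + (-576.00)(94.00) + (-314.16)(63.00) = 1731063.97 cm³
X̄ = 898370.51 / 18109.84 = 49.61 cm
Ȳ = 1731063.97 / 18109.84 = 95.59 cm

X̄ = 49.61 cm, Ȳ = 95.59 cm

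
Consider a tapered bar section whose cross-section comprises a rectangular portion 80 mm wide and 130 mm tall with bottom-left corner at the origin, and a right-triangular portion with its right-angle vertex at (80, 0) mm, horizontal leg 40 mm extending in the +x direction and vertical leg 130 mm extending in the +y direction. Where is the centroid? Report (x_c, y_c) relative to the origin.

x_c = 50.67 mm, y_c = 60.67 mm

Part | A | x̄ᵢ | ȳᵢ | A·x̄ᵢ | A·ȳᵢ
rectangular portion | 10400.00 | 40.00 | 65.00 | 416000.00 | 676000.00
triangular portion | 2600.00 | 93.33 | 43.33 | 242666.67 | 112666.67
Σ | 13000.00 |  |  | 658666.67 | 788666.67
x_c = 658666.67 / 13000.00 = 50.67 mm
y_c = 788666.67 / 13000.00 = 60.67 mm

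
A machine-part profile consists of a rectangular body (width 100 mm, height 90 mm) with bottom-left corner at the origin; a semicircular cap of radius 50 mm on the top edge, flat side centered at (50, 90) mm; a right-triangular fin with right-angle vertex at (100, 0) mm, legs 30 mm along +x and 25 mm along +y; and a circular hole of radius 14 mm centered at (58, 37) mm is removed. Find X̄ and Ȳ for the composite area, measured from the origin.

rectangular body: A = 100 × 90 = 9000.00, centroid at (50.00, 45.00).
semicircular top: A = ½π·50² = 3926.99, centroid at (50.00, 111.22).
triangular fin: A = ½·30·25 = 375.00, centroid at (110.00, 8.33).
hole: A = −π·14² = -615.75, centroid at (58.00, 37.00).
ΣA = 12686.24 mm²
ΣAX̄ = (9000.00)(50.00) + (3926.99)(50.00) + (375.00)(110.00) + (-615.75)(58.00) = 651885.92 mm³
ΣAȲ = (9000.00)(45.00) + (3926.99)(111.22) + (375.00)(8.33) + (-615.75)(37.00) = 822104.68 mm³
X̄ = 651885.92 / 12686.24 = 51.39 mm
Ȳ = 822104.68 / 12686.24 = 64.80 mm

X̄ = 51.39 mm, Ȳ = 64.80 mm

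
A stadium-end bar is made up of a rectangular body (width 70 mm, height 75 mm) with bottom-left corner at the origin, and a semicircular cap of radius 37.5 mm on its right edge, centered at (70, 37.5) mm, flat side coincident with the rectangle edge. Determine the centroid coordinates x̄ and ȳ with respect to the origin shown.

Part | A | x̄ᵢ | ȳᵢ | A·x̄ᵢ | A·ȳᵢ
rectangular body | 5250.00 | 35.00 | 37.50 | 183750.00 | 196875.00
semicircular end | 2208.93 | 85.92 | 37.50 | 189781.51 | 82834.96
Σ | 7458.93 |  |  | 373531.51 | 279709.96
x̄ = 373531.51 / 7458.93 = 50.08 mm
ȳ = 279709.96 / 7458.93 = 37.50 mm

x̄ = 50.08 mm, ȳ = 37.50 mm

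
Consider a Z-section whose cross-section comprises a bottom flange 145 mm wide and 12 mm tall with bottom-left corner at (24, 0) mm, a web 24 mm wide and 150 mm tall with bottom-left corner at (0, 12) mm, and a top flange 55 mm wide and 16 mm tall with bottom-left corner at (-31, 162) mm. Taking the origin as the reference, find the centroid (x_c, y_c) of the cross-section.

x_c = 33.45 mm, y_c = 76.08 mm

bottom flange: A = 145 × 12 = 1740.00, centroid at (96.50, 6.00).
web: A = 24 × 150 = 3600.00, centroid at (12.00, 87.00).
top flange: A = 55 × 16 = 880.00, centroid at (-3.50, 170.00).
ΣA = 6220.00 mm²
ΣAx_c = (1740.00)(96.50) + (3600.00)(12.00) + (880.00)(-3.50) = 208030.00 mm³
ΣAy_c = (1740.00)(6.00) + (3600.00)(87.00) + (880.00)(170.00) = 473240.00 mm³
x_c = 208030.00 / 6220.00 = 33.45 mm
y_c = 473240.00 / 6220.00 = 76.08 mm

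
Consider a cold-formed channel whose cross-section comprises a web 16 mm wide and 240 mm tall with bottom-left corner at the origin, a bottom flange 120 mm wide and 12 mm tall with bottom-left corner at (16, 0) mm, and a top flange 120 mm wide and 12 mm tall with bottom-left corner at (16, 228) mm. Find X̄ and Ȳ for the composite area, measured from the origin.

Part | A | x̄ᵢ | ȳᵢ | A·x̄ᵢ | A·ȳᵢ
web | 3840.00 | 8.00 | 120.00 | 30720.00 | 460800.00
bottom flange | 1440.00 | 76.00 | 6.00 | 109440.00 | 8640.00
top flange | 1440.00 | 76.00 | 234.00 | 109440.00 | 336960.00
Σ | 6720.00 |  |  | 249600.00 | 806400.00
X̄ = 249600.00 / 6720.00 = 37.14 mm
Ȳ = 806400.00 / 6720.00 = 120.00 mm

X̄ = 37.14 mm, Ȳ = 120.00 mm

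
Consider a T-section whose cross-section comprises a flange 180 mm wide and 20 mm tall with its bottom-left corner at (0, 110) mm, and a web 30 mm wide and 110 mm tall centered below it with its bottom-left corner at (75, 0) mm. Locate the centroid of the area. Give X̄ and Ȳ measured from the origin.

web: A = 30 × 110 = 3300.00, centroid at (90.00, 55.00).
flange: A = 180 × 20 = 3600.00, centroid at (90.00, 120.00).
ΣA = 6900.00 mm²
ΣAX̄ = (3300.00)(90.00) + (3600.00)(90.00) = 621000.00 mm³
ΣAȲ = (3300.00)(55.00) + (3600.00)(120.00) = 613500.00 mm³
X̄ = 621000.00 / 6900.00 = 90.00 mm
Ȳ = 613500.00 / 6900.00 = 88.91 mm

X̄ = 90.00 mm, Ȳ = 88.91 mm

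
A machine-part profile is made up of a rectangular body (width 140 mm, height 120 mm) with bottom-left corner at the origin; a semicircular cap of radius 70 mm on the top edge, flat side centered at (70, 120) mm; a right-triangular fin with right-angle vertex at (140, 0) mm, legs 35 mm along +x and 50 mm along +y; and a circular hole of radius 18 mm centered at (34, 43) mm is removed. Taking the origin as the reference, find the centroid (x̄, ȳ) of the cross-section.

rectangular body: A = 140 × 120 = 16800.00, centroid at (70.00, 60.00).
semicircular top: A = ½π·70² = 7696.90, centroid at (70.00, 149.71).
triangular fin: A = ½·35·50 = 875.00, centroid at (151.67, 16.67).
hole: A = −π·18² = -1017.88, centroid at (34.00, 43.00).
ΣA = 24354.03 mm²
ΣAx̄ = (16800.00)(70.00) + (7696.90)(70.00) + (875.00)(151.67) + (-1017.88)(34.00) = 1812883.69 mm³
ΣAȳ = (16800.00)(60.00) + (7696.90)(149.71) + (875.00)(16.67) + (-1017.88)(43.00) = 2131109.57 mm³
x̄ = 1812883.69 / 24354.03 = 74.44 mm
ȳ = 2131109.57 / 24354.03 = 87.51 mm

x̄ = 74.44 mm, ȳ = 87.51 mm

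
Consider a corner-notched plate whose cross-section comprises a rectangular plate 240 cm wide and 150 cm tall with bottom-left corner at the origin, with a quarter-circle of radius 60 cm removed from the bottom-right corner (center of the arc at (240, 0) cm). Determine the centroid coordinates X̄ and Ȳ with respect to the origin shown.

X̄ = 111.94 cm, Ȳ = 79.22 cm

plate: A = 240 × 150 = 36000.00, centroid at (120.00, 75.00).
removed quarter-circle: A = −¼π·60² = -2827.43, centroid at (214.54, 25.46).
ΣA = 33172.57 cm², ΣAX̄ = 3713415.99 cm³, ΣAȲ = 2628000.00 cm³.
X̄ = 3713415.99/33172.57 = 111.94 cm; Ȳ = 2628000.00/33172.57 = 79.22 cm.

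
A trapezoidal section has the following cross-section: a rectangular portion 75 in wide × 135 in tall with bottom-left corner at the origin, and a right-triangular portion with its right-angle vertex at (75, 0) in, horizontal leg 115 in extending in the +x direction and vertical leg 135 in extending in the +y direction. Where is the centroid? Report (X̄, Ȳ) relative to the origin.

rectangular portion: A = 75 × 135 = 10125.00, centroid at (37.50, 67.50).
triangular portion: A = ½·115·135 = 7762.50, centroid at (113.33, 45.00).
ΣA = 17887.50 in²
ΣAX̄ = (10125.00)(37.50) + (7762.50)(113.33) = 1259437.50 in³
ΣAȲ = (10125.00)(67.50) + (7762.50)(45.00) = 1032750.00 in³
X̄ = 1259437.50 / 17887.50 = 70.41 in
Ȳ = 1032750.00 / 17887.50 = 57.74 in

X̄ = 70.41 in, Ȳ = 57.74 in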